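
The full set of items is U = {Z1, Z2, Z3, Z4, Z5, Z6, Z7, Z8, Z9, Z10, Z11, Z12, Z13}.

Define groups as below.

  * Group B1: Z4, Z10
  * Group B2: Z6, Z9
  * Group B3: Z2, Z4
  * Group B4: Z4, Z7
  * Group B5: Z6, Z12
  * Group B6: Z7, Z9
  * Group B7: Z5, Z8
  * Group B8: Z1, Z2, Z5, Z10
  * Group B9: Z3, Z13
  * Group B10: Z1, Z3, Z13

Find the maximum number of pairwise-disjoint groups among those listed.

B3, B5, B6, B7, B9 are pairwise disjoint (B3={Z2,Z4}; B5={Z6,Z12}; B6={Z7,Z9}; B7={Z5,Z8}; B9={Z3,Z13}).
Every remaining group overlaps one of these, and no 6 of the listed groups are pairwise disjoint, so 5 is the maximum.

5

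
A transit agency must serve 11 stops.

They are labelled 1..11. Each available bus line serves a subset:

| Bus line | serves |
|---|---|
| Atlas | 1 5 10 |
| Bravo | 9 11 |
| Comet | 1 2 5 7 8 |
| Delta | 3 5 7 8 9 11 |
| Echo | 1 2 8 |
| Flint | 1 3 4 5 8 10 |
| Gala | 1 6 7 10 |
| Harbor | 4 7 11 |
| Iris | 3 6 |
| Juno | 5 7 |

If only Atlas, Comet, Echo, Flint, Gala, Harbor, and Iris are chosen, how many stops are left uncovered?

Union of Atlas, Comet, Echo, Flint, Gala, Harbor, Iris = {1, 2, 3, 4, 5, 6, 7, 8, 10, 11}.
Not covered: 9 — 1 stop.

1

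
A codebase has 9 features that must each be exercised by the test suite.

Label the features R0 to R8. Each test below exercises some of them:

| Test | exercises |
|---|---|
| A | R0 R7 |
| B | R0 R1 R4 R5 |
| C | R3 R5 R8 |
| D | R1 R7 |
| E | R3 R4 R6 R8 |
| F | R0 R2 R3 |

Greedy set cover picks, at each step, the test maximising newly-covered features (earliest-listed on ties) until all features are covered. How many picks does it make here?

4

Greedy: pick B (covers 4 new) → pick E (covers 3 new) → pick A (covers 1 new) → pick F (covers 1 new). Total picks: 4.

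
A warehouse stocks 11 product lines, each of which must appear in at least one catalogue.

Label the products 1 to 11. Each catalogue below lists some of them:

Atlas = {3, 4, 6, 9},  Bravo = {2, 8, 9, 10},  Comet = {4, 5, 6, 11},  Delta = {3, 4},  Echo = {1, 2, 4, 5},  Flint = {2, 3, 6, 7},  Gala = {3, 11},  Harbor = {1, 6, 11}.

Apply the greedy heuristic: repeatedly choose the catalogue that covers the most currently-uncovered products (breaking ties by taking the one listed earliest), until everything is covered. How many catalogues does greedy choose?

5

Greedy: pick Atlas (covers 4 new) → pick Bravo (covers 3 new) → pick Comet (covers 2 new) → pick Echo (covers 1 new) → pick Flint (covers 1 new). Total picks: 5.
(The true minimum cover uses only 4 catalogues, so greedy is not optimal here.)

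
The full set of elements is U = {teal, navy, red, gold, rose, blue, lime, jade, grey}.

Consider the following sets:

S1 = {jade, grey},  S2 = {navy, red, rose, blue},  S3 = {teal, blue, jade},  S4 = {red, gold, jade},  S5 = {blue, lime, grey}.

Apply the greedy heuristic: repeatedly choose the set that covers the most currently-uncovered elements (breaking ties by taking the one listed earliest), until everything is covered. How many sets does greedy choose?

5

Greedy: pick S2 (covers 4 new) → pick S1 (covers 2 new) → pick S3 (covers 1 new) → pick S4 (covers 1 new) → pick S5 (covers 1 new). Total picks: 5.
(The true minimum cover uses only 4 sets, so greedy is not optimal here.)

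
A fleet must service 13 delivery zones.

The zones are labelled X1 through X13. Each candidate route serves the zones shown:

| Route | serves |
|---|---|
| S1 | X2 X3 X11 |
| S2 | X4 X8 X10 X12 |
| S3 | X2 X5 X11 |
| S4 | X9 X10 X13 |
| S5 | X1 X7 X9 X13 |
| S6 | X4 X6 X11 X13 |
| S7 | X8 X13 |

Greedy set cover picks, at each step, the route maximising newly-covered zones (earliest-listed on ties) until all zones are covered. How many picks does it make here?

Greedy: pick S2 (covers 4 new) → pick S5 (covers 4 new) → pick S1 (covers 3 new) → pick S3 (covers 1 new) → pick S6 (covers 1 new). Total picks: 5.

5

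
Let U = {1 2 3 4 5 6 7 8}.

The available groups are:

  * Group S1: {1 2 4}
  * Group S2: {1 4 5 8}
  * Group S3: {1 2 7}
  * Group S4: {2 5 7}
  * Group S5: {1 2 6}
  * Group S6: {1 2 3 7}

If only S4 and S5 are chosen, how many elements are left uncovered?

3

Union of S4, S5 = {1, 2, 5, 6, 7}.
Not covered: 3, 4, 8 — 3 elements.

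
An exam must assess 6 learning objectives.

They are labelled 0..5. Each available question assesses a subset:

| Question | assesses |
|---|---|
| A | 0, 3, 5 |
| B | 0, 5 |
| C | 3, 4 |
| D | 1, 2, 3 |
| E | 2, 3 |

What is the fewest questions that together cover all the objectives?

Take {B, C, D}. Their union is {0, 1, 2, 3, 4, 5}, which is all 6 objectives.
Only D contains 1, so D is forced; the remaining 3 objectives need at least 2 more questions (each remaining question adds at most 2) — so at least 3 questions are needed, and 3 is optimal.

3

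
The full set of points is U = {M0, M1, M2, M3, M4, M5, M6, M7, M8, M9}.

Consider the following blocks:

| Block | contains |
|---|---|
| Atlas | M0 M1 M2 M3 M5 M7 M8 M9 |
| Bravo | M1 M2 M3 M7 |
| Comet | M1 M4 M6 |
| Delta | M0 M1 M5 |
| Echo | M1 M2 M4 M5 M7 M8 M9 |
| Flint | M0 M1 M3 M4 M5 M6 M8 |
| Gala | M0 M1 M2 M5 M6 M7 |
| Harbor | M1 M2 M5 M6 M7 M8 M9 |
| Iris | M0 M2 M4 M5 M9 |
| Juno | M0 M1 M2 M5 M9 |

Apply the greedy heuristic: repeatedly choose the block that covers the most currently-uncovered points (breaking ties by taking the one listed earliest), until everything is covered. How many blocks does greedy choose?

2

Greedy: pick Atlas (covers 8 new) → pick Comet (covers 2 new). Total picks: 2.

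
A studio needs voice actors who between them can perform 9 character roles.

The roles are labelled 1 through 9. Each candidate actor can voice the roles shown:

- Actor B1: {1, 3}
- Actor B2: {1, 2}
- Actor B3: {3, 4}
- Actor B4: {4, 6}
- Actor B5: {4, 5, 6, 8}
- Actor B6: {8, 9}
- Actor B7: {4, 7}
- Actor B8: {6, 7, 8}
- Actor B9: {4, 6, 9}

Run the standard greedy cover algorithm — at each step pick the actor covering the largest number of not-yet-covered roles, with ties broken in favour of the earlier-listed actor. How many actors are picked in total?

Greedy: pick B5 (covers 4 new) → pick B1 (covers 2 new) → pick B2 (covers 1 new) → pick B6 (covers 1 new) → pick B7 (covers 1 new). Total picks: 5.

5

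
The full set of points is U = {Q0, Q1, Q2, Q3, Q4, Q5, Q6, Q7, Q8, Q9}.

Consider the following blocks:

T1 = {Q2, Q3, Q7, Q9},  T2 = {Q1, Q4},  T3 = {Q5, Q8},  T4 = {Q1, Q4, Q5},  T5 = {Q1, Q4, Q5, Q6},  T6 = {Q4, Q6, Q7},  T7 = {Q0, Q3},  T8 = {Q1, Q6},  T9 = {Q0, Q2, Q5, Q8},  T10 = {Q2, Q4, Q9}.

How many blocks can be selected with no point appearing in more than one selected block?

T3, T7, T8, T10 are pairwise disjoint (T3={Q5,Q8}; T7={Q0,Q3}; T8={Q1,Q6}; T10={Q2,Q4,Q9}).
Every remaining block overlaps one of these, and no 5 of the listed blocks are pairwise disjoint, so 4 is the maximum.

4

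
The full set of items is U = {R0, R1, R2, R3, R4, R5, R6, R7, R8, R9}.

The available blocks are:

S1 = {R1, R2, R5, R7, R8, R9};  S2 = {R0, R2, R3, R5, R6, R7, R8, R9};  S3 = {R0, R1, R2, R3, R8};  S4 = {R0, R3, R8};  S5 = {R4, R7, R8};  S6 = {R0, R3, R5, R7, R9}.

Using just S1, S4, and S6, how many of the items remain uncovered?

Union of S1, S4, S6 = {R0, R1, R2, R3, R5, R7, R8, R9}.
Not covered: R4, R6 — 2 items.

2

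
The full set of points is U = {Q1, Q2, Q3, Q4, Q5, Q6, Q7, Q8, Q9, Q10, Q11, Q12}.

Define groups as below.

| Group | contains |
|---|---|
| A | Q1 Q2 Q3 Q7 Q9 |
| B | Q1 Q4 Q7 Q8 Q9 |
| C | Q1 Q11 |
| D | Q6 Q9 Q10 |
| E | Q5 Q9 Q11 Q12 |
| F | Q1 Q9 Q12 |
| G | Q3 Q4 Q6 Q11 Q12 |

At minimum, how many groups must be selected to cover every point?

4

Take {A, B, D, E}. Their union is {Q1, Q2, Q3, Q4, Q5, Q6, Q7, Q8, Q9, Q10, Q11, Q12}, which is all 12 points.
Only D contains Q10, so D is forced; the remaining 9 points need at least 3 more groups (each remaining group adds at most 4) — so at least 4 groups are needed, and 4 is optimal.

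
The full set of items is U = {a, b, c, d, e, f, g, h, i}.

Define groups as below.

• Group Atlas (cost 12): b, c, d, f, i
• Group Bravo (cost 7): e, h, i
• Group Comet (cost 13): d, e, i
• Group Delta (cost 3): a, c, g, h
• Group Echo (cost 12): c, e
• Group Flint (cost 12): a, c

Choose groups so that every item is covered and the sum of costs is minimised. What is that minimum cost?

22

Atlas, Bravo, Delta together cover every item (Atlas ∪ Bravo ∪ Delta = {a, b, c, d, e, f, g, h, i}); total cost 12 + 7 + 3 = 22.
No covering selection has total cost below 22.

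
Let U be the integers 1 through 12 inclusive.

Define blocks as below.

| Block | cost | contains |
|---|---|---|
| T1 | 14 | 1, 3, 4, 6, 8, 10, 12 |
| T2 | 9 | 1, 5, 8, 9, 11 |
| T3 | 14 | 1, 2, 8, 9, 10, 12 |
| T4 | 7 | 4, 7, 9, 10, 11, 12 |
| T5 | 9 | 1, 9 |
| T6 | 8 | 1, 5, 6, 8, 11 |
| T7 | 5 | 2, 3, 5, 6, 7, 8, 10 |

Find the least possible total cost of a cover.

20

T4, T6, T7 together cover every element (T4 ∪ T6 ∪ T7 = {1, 2, 3, 4, 5, 6, 7, 8, 9, 10, 11, 12}); total cost 7 + 8 + 5 = 20.
No covering selection has total cost below 20.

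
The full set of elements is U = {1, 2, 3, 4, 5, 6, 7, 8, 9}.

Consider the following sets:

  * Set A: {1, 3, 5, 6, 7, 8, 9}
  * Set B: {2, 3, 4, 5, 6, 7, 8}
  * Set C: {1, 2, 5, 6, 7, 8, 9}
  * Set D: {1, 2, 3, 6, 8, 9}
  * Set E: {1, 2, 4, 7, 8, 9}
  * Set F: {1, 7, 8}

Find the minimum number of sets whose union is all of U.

B and D cover everything between them: the union {1, 2, 3, 4, 5, 6, 7, 8, 9} is all of U.
No single set has all 9 elements (the largest, A, has 7), so 2 is optimal.

2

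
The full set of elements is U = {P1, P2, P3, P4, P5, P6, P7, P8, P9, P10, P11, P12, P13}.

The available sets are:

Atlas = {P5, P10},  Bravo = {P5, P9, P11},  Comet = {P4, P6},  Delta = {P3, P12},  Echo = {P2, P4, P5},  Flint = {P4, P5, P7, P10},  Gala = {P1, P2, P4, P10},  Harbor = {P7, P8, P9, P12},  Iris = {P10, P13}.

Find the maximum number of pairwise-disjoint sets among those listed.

Bravo, Comet, Delta, Iris are pairwise disjoint (Bravo={P5,P9,P11}; Comet={P4,P6}; Delta={P3,P12}; Iris={P10,P13}).
Every remaining set overlaps one of these, and no 5 of the listed sets are pairwise disjoint, so 4 is the maximum.

4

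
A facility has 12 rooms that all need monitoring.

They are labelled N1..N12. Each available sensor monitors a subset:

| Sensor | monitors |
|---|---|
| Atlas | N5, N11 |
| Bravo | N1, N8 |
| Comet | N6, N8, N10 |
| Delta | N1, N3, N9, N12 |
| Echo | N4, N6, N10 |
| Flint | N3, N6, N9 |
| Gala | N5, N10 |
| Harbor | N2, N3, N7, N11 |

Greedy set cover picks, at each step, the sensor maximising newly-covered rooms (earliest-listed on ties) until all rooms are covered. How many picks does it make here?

Greedy: pick Delta (covers 4 new) → pick Comet (covers 3 new) → pick Harbor (covers 3 new) → pick Atlas (covers 1 new) → pick Echo (covers 1 new). Total picks: 5.

5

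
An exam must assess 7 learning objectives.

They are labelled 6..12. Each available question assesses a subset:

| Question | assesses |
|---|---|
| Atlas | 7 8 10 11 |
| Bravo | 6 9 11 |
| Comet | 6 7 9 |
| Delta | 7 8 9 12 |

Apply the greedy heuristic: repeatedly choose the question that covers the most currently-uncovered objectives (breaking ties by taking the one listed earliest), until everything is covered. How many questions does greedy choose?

Greedy: pick Atlas (covers 4 new) → pick Bravo (covers 2 new) → pick Delta (covers 1 new). Total picks: 3.

3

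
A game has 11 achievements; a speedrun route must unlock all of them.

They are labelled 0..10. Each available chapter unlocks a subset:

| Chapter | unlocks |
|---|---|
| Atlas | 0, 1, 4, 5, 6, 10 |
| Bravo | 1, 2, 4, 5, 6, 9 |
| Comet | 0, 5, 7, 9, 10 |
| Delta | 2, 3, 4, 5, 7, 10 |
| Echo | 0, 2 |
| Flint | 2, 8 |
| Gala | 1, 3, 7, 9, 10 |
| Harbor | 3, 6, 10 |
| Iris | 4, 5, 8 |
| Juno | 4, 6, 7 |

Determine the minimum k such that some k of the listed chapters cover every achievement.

Take {Atlas, Flint, Gala}. Their union is {0, 1, 2, 3, 4, 5, 6, 7, 8, 9, 10}, which is all 11 achievements.
No 2 of the 10 chapters cover everything (all 45 combinations miss at least one achievement), so 3 is optimal.

3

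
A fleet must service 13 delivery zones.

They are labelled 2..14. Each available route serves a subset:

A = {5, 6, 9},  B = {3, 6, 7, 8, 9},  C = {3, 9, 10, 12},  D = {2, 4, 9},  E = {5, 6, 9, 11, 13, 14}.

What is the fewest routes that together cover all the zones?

Take {B, C, D, E}. Their union is {2, 3, 4, 5, 6, 7, 8, 9, 10, 11, 12, 13, 14}, which is all 13 zones.
Only E contains 11, so E is forced; the remaining 7 zones need at least 3 more routes (each remaining route adds at most 3) — so at least 4 routes are needed, and 4 is optimal.

4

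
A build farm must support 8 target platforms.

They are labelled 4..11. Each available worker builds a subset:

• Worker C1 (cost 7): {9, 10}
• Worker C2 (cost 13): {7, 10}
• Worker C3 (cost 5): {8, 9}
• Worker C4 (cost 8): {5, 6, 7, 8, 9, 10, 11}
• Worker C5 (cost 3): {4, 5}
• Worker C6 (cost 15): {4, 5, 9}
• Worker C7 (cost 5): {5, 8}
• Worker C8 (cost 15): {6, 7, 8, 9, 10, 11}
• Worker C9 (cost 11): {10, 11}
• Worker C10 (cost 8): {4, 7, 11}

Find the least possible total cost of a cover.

C4, C5 together cover every platform (C4 ∪ C5 = {4, 5, 6, 7, 8, 9, 10, 11}); total cost 8 + 3 = 11.
No covering selection has total cost below 11.

11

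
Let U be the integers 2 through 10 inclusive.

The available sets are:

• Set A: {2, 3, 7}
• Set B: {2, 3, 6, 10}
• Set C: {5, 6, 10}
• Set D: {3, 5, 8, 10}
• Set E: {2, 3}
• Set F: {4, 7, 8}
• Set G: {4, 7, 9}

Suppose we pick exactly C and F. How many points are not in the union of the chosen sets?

3

Union of C, F = {4, 5, 6, 7, 8, 10}.
Not covered: 2, 3, 9 — 3 points.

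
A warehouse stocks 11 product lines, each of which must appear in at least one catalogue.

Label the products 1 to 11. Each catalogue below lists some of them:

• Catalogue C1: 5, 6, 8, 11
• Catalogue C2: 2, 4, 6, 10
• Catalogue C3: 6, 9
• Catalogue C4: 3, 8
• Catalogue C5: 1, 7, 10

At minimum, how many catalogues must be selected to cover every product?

5

Take {C1, C2, C3, C4, C5}. Their union is {1, 2, 3, 4, 5, 6, 7, 8, 9, 10, 11}, which is all 11 products.
No 4 of the 5 catalogues cover everything (all 5 combinations miss at least one product), so 5 is optimal.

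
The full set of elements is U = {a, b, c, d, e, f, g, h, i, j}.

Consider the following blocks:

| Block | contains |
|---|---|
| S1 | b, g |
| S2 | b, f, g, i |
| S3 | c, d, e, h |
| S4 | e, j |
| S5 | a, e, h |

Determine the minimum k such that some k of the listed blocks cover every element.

4

S2, S3, S4, and S5 cover everything between them: the union {a, b, c, d, e, f, g, h, i, j} is all of U.
No 3 of the 5 blocks cover everything (all 10 combinations miss at least one element), so 4 is optimal.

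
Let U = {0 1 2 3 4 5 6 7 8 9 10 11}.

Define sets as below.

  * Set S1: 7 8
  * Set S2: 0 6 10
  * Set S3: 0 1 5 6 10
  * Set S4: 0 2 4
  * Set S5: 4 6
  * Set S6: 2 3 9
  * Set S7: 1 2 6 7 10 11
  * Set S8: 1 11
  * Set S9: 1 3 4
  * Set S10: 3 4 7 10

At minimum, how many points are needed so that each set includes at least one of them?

Take H = {1, 2, 6, 7}. Each listed set contains at least one of these, so H is a hitting set of size 4.
The sets S1, S5, S6, S8 are pairwise disjoint, so any hitting set needs a separate point for each — at least 4. Hence 4 is optimal.

4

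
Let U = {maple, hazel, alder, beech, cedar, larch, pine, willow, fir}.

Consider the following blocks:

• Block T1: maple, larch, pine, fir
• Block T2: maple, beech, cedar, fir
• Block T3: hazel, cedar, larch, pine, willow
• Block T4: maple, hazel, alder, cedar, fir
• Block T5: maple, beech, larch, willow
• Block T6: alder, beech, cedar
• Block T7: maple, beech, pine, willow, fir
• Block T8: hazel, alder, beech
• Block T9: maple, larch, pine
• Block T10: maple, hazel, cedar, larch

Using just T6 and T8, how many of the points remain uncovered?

5

Union of T6, T8 = {hazel, alder, beech, cedar}.
Not covered: maple, larch, pine, willow, fir — 5 points.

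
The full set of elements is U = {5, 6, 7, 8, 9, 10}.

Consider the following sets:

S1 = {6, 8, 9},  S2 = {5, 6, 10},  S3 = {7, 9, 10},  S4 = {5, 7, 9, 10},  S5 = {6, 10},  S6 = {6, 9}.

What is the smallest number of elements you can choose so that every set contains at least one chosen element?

2

Take H = {6, 7}. Each listed set contains at least one of these, so H is a hitting set of size 2.
No single element lies in every set, so at least 2 are needed and 2 is optimal.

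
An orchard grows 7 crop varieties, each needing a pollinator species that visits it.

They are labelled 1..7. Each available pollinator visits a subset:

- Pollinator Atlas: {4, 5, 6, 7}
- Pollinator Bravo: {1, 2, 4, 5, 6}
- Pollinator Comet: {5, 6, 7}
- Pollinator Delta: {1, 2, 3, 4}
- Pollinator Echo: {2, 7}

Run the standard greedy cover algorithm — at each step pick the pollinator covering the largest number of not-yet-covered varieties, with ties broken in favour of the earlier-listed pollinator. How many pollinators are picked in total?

Greedy: pick Bravo (covers 5 new) → pick Atlas (covers 1 new) → pick Delta (covers 1 new). Total picks: 3.
(The true minimum cover uses only 2 pollinators, so greedy is not optimal here.)

3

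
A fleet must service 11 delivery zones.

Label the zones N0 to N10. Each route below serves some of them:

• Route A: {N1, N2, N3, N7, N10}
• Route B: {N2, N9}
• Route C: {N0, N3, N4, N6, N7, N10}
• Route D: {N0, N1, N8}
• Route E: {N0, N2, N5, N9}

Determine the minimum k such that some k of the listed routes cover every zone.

Take {C, D, E}. Their union is {N0, N1, N2, N3, N4, N5, N6, N7, N8, N9, N10}, which is all 11 zones.
Only C contains N4, so C is forced; the remaining 5 zones need at least 2 more routes (each remaining route adds at most 3) — so at least 3 routes are needed, and 3 is optimal.

3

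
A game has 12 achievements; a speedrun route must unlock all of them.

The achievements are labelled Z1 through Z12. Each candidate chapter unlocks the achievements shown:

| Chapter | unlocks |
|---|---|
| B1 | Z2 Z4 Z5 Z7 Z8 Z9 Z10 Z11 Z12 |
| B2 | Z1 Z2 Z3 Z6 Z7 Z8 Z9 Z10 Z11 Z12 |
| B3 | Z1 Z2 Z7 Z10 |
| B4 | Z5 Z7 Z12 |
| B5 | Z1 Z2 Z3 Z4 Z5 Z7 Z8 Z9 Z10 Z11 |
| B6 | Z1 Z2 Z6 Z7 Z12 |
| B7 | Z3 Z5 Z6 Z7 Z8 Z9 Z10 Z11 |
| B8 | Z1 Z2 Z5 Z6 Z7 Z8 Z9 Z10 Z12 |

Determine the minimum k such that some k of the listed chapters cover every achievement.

2

Take {B5, B6}. Their union is {Z1, Z2, Z3, Z4, Z5, Z6, Z7, Z8, Z9, Z10, Z11, Z12}, which is all 12 achievements.
No single chapter has all 12 achievements (the largest, B2, has 10), so 2 is optimal.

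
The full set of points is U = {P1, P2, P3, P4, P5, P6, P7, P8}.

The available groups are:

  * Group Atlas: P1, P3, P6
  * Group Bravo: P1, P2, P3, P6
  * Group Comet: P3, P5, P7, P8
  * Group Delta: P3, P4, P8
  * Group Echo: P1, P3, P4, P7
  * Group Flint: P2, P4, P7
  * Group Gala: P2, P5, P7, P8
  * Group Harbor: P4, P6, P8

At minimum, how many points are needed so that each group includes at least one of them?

Take H = {P2, P3, P4}. Each listed group contains at least one of these, so H is a hitting set of size 3.
No choice of 2 points meets every group, so 3 is the minimum.

3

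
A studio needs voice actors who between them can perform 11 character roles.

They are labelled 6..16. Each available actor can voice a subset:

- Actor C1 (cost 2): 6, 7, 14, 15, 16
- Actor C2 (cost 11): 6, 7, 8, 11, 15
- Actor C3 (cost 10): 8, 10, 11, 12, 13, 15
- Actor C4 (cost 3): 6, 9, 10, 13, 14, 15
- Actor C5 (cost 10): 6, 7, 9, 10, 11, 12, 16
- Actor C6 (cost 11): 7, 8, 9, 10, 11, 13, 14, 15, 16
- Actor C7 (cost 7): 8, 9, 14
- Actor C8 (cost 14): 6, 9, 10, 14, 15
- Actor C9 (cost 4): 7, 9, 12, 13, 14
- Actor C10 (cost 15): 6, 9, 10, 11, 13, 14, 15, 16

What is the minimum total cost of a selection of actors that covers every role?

15

C1, C3, C4 together cover every role (C1 ∪ C3 ∪ C4 = {6, 7, 8, 9, 10, 11, 12, 13, 14, 15, 16}); total cost 2 + 10 + 3 = 15.
No covering selection has total cost below 15.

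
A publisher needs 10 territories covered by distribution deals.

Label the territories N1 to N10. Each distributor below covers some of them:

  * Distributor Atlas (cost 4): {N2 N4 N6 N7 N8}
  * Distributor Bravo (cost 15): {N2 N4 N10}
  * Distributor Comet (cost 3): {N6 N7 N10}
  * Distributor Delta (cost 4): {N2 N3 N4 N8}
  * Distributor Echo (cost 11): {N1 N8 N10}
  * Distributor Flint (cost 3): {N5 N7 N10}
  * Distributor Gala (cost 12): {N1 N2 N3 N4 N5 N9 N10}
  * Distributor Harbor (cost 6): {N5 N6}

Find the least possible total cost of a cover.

Atlas, Gala together cover every territory (Atlas ∪ Gala = {N1, N2, N3, N4, N5, N6, N7, N8, N9, N10}); total cost 4 + 12 = 16.
The greedy pick Atlas, Flint, Delta, Gala costs 23; no covering selection beats 16.

16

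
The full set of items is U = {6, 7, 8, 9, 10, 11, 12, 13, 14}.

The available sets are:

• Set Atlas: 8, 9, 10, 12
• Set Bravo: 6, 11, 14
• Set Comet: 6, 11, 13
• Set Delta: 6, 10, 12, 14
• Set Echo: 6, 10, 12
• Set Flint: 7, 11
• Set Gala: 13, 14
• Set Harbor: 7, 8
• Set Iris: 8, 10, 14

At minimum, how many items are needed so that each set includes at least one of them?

The 4 items {6, 7, 8, 13} hit every set.
No choice of 3 items meets every set, so 4 is the minimum.

4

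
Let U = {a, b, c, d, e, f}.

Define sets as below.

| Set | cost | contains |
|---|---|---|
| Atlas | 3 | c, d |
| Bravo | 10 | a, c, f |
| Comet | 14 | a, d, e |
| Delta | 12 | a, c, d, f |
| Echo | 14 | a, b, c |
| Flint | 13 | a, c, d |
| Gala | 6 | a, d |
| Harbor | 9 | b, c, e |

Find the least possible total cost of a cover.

Delta, Harbor together cover every element (Delta ∪ Harbor = {a, b, c, d, e, f}); total cost 12 + 9 = 21.
The greedy pick Atlas, Harbor, Bravo costs 22; no covering selection beats 21.

21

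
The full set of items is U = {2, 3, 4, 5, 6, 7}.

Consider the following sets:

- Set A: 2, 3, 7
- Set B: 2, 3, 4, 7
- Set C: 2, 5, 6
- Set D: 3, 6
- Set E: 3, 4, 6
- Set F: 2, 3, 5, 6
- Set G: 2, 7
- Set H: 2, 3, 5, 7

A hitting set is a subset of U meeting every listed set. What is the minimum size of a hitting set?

The 2 items {2, 3} hit every set.
The sets D, G are pairwise disjoint, so any hitting set needs a separate item for each — at least 2. Hence 2 is optimal.

2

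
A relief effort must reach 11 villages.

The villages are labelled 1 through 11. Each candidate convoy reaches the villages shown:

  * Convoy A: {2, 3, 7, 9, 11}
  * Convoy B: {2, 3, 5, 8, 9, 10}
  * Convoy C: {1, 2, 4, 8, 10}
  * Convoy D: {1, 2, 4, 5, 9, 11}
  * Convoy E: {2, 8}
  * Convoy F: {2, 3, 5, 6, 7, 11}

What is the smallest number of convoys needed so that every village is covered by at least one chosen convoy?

C and D and F together: C ∪ D ∪ F = {1, 2, 3, 4, 5, 6, 7, 8, 9, 10, 11} — every village is covered.
Only F contains 6, so F is forced; the remaining 5 villages need at least 2 more convoys (each remaining convoy adds at most 4) — so at least 3 convoys are needed, and 3 is optimal.

3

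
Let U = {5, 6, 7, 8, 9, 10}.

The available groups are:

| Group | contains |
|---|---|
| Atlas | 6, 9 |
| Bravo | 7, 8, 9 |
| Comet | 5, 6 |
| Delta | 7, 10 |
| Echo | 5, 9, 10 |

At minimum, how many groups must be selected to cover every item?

3

Atlas and Bravo and Echo together: Atlas ∪ Bravo ∪ Echo = {5, 6, 7, 8, 9, 10} — every item is covered.
Only Bravo contains 8, so Bravo is forced; the remaining 3 items need at least 2 more groups (each remaining group adds at most 2) — so at least 3 groups are needed, and 3 is optimal.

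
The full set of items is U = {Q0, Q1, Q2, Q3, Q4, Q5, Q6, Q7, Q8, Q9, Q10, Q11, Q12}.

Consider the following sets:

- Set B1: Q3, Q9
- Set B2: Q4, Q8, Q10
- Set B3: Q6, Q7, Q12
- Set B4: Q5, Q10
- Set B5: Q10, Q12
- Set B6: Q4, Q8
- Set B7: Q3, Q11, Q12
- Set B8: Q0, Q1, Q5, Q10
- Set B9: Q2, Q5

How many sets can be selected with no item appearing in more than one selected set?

B1, B3, B6, B8 are pairwise disjoint (B1={Q3,Q9}; B3={Q6,Q7,Q12}; B6={Q4,Q8}; B8={Q0,Q1,Q5,Q10}).
Every remaining set overlaps one of these, and no 5 of the listed sets are pairwise disjoint, so 4 is the maximum.

4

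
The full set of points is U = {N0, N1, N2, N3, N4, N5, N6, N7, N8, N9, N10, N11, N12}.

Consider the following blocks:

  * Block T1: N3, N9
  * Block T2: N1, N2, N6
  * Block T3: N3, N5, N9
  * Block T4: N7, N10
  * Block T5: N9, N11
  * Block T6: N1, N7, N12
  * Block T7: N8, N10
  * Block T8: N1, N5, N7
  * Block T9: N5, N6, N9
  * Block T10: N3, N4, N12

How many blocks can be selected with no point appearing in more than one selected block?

T2, T4, T5, T10 are pairwise disjoint (T2={N1,N2,N6}; T4={N7,N10}; T5={N9,N11}; T10={N3,N4,N12}).
Every remaining block overlaps one of these, and no 5 of the listed blocks are pairwise disjoint, so 4 is the maximum.

4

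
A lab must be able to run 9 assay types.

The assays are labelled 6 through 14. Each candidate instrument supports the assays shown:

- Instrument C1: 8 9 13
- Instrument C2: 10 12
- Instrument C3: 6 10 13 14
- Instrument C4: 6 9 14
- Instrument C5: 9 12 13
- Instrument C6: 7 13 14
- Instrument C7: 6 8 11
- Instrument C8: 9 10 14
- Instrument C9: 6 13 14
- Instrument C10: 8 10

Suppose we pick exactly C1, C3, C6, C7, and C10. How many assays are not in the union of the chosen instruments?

Union of C1, C3, C6, C7, C10 = {6, 7, 8, 9, 10, 11, 13, 14}.
Not covered: 12 — 1 assay.

1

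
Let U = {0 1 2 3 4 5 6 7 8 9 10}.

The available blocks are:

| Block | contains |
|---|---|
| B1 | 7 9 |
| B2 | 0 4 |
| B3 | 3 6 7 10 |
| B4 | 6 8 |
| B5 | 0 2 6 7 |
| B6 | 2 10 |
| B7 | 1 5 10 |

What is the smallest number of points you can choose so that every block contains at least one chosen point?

4

Take H = {4, 6, 9, 10}. Each listed block contains at least one of these, so H is a hitting set of size 4.
The blocks B1, B2, B4, B6 are pairwise disjoint, so any hitting set needs a separate point for each — at least 4. Hence 4 is optimal.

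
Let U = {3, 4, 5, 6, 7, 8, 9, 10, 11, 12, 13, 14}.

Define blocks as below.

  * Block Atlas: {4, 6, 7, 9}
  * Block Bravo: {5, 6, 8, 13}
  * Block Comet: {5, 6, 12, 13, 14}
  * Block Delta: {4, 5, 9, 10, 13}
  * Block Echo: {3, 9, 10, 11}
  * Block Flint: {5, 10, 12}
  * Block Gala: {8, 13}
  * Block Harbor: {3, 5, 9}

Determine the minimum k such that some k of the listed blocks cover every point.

4

Take {Atlas, Comet, Echo, Gala}. Their union is {3, 4, 5, 6, 7, 8, 9, 10, 11, 12, 13, 14}, which is all 12 points.
No 3 of the 8 blocks cover everything (all 56 combinations miss at least one point), so 4 is optimal.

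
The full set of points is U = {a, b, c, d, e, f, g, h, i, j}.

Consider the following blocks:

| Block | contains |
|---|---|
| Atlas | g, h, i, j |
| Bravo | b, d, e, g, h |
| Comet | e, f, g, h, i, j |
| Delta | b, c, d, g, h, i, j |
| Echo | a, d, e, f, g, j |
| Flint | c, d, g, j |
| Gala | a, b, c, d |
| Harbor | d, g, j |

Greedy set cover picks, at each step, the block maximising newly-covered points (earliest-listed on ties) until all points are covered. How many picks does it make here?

2

Greedy: pick Delta (covers 7 new) → pick Echo (covers 3 new). Total picks: 2.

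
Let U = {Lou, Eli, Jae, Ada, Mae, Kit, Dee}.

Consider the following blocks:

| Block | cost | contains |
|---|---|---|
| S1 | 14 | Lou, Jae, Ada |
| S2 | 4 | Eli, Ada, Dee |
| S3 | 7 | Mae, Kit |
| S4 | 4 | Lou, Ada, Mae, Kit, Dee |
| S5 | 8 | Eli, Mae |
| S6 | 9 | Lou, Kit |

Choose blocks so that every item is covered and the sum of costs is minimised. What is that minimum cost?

S1, S2, S4 together cover every item (S1 ∪ S2 ∪ S4 = {Lou, Eli, Jae, Ada, Mae, Kit, Dee}); total cost 14 + 4 + 4 = 22.
No covering selection has total cost below 22.

22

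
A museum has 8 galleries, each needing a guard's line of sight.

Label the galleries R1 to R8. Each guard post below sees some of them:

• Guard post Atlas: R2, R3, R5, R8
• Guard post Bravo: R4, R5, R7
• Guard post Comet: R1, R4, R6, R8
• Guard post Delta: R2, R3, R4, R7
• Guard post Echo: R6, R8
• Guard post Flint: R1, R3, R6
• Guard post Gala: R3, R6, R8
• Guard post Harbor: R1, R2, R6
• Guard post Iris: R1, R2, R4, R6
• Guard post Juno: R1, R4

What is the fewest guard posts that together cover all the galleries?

3

Atlas and Delta and Harbor together: Atlas ∪ Delta ∪ Harbor = {R1, R2, R3, R4, R5, R6, R7, R8} — every gallery is covered.
No 2 of the 10 guard posts cover everything (all 45 combinations miss at least one gallery), so 3 is optimal.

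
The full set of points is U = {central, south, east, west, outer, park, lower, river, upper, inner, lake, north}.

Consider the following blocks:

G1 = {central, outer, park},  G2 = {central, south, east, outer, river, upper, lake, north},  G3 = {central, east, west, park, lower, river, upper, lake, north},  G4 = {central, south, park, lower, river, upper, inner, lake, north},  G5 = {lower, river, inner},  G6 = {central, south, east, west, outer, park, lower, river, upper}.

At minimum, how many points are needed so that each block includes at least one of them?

2

The 2 points {outer, lower} hit every block.
The blocks G1, G5 are pairwise disjoint, so any hitting set needs a separate point for each — at least 2. Hence 2 is optimal.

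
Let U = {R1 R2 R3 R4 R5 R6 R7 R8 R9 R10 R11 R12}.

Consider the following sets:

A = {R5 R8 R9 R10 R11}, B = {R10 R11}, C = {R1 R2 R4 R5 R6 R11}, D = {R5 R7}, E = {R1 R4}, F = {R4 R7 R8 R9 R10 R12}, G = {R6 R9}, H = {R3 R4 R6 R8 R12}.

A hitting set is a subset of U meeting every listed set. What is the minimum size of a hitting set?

T = {R4, R5, R9, R11} meets every set (each contains at least one member of T), and |T| = 4.
The sets B, D, E, G are pairwise disjoint, so any hitting set needs a separate element for each — at least 4. Hence 4 is optimal.

4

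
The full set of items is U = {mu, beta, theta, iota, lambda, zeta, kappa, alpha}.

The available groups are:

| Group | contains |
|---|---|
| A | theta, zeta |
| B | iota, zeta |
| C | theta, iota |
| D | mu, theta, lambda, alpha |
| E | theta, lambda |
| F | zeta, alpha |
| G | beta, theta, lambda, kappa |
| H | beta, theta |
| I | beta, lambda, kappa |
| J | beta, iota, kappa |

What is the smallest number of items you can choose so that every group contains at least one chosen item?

3

T = {beta, theta, zeta} meets every group (each contains at least one member of T), and |T| = 3.
The groups E, F, J are pairwise disjoint, so any hitting set needs a separate item for each — at least 3. Hence 3 is optimal.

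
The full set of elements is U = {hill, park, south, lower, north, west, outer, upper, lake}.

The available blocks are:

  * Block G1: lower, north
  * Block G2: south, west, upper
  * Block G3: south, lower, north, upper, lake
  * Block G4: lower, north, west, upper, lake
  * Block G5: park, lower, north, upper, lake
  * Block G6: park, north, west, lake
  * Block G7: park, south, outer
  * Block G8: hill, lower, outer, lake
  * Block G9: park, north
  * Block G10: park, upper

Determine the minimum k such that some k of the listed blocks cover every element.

Take {G2, G8, G9}. Their union is {hill, park, south, lower, north, west, outer, upper, lake}, which is all 9 elements.
Only G8 contains hill, so G8 is forced; the remaining 5 elements need at least 2 more blocks (each remaining block adds at most 3) — so at least 3 blocks are needed, and 3 is optimal.

3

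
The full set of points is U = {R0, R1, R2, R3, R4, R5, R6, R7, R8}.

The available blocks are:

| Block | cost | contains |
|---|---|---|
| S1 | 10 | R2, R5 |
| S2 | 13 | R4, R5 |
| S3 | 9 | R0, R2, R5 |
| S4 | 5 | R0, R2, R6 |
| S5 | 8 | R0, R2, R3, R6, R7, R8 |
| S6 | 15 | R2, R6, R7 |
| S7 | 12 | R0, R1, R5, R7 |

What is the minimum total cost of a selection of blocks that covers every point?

33

S2, S5, S7 together cover every point (S2 ∪ S5 ∪ S7 = {R0, R1, R2, R3, R4, R5, R6, R7, R8}); total cost 13 + 8 + 12 = 33.
No covering selection has total cost below 33.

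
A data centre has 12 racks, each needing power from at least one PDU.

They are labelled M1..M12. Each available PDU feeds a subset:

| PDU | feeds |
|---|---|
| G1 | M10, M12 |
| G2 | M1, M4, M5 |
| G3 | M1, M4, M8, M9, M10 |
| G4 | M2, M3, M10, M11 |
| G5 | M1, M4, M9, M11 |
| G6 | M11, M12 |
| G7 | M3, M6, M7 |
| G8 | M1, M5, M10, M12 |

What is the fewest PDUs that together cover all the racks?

4

Take {G3, G4, G7, G8}. Their union is {M1, M2, M3, M4, M5, M6, M7, M8, M9, M10, M11, M12}, which is all 12 racks.
Only G3 contains M8, so G3 is forced; the remaining 7 racks need at least 3 more PDUs (each remaining PDU adds at most 3) — so at least 4 PDUs are needed, and 4 is optimal.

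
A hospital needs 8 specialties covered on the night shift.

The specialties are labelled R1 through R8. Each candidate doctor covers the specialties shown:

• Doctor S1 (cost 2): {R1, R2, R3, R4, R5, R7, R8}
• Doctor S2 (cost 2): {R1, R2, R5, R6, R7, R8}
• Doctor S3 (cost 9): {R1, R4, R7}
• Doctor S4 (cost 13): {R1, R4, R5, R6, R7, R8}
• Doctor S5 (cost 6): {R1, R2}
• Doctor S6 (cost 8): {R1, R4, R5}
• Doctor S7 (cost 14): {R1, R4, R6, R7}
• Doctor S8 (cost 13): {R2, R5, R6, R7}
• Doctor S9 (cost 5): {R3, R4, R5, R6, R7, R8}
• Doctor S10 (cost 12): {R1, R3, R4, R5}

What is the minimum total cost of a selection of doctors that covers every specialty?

S1, S2 together cover every specialty (S1 ∪ S2 = {R1, R2, R3, R4, R5, R6, R7, R8}); total cost 2 + 2 = 4.
No covering selection has total cost below 4.

4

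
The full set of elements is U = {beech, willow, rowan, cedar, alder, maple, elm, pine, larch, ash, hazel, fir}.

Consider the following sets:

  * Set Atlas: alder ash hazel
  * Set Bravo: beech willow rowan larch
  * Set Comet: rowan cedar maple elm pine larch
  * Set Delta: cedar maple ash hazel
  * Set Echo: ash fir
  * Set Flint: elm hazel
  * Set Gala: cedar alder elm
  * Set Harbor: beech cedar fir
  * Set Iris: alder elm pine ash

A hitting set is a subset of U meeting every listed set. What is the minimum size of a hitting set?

3

H = {beech, elm, ash} meets every set (each contains at least one member of H), and |H| = 3.
The sets Bravo, Echo, Gala are pairwise disjoint, so any hitting set needs a separate element for each — at least 3. Hence 3 is optimal.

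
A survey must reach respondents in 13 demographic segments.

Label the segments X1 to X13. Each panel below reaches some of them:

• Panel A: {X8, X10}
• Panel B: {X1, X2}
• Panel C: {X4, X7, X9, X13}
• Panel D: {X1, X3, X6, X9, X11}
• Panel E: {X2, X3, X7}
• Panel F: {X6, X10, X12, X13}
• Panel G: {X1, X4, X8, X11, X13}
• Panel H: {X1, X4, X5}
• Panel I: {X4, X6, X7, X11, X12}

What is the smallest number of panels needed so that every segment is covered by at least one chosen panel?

5

Take {C, E, F, G, H}. Their union is {X1, X2, X3, X4, X5, X6, X7, X8, X9, X10, X11, X12, X13}, which is all 13 segments.
No 4 of the 9 panels cover everything (all 126 combinations miss at least one segment), so 5 is optimal.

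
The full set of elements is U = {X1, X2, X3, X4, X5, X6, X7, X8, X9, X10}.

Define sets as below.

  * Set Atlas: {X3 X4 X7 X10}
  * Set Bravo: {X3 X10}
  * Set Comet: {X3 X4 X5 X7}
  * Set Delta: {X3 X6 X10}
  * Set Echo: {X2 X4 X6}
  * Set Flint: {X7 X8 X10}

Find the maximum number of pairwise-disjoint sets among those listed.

2

Echo, Flint are pairwise disjoint (Echo={X2,X4,X6}; Flint={X7,X8,X10}).
Every remaining set overlaps one of these, and no 3 of the listed sets are pairwise disjoint, so 2 is the maximum.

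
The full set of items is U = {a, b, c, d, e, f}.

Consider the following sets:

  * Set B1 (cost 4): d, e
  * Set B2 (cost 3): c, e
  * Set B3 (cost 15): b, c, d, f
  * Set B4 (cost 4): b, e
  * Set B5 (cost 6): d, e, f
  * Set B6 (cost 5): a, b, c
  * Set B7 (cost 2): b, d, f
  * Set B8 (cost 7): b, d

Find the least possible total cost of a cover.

B2, B6, B7 together cover every item (B2 ∪ B6 ∪ B7 = {a, b, c, d, e, f}); total cost 3 + 5 + 2 = 10.
No covering selection has total cost below 10.

10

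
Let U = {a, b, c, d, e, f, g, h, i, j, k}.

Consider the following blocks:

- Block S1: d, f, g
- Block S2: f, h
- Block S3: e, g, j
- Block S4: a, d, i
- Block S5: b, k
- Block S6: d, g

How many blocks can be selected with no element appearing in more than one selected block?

S2, S3, S4, S5 are pairwise disjoint (S2={f,h}; S3={e,g,j}; S4={a,d,i}; S5={b,k}).
Every remaining block overlaps one of these, and no 5 of the listed blocks are pairwise disjoint, so 4 is the maximum.

4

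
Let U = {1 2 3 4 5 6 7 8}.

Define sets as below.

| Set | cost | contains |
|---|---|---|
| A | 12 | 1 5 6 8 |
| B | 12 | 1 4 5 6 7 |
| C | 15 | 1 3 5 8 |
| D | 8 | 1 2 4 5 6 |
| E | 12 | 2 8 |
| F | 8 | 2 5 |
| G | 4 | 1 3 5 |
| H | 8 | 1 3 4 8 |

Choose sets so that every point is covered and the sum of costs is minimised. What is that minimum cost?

B, E, G together cover every point (B ∪ E ∪ G = {1, 2, 3, 4, 5, 6, 7, 8}); total cost 12 + 12 + 4 = 28.
The greedy pick G, D, H, B costs 32; no covering selection beats 28.

28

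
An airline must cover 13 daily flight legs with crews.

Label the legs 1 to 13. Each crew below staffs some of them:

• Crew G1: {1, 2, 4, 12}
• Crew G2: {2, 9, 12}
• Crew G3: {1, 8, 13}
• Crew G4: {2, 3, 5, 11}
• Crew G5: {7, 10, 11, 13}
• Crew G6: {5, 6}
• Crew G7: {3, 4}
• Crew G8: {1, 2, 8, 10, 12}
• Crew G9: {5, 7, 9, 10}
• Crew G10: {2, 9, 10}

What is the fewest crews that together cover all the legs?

5

Take {G1, G3, G4, G6, G9}. Their union is {1, 2, 3, 4, 5, 6, 7, 8, 9, 10, 11, 12, 13}, which is all 13 legs.
No 4 of the 10 crews cover everything (all 210 combinations miss at least one leg), so 5 is optimal.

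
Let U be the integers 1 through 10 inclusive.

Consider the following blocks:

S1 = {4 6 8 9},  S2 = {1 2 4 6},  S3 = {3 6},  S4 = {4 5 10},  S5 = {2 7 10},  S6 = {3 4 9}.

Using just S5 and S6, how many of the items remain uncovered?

Union of S5, S6 = {2, 3, 4, 7, 9, 10}.
Not covered: 1, 5, 6, 8 — 4 items.

4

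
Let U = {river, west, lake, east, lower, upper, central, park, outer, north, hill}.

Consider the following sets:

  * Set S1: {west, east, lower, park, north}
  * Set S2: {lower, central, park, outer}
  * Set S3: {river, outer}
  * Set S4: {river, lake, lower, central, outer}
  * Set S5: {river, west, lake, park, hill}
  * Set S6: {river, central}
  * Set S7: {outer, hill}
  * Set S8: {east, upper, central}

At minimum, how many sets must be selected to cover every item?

S1 and S5 and S7 and S8 together: S1 ∪ S5 ∪ S7 ∪ S8 = {river, west, lake, east, lower, upper, central, park, outer, north, hill} — every item is covered.
No 3 of the 8 sets cover everything (all 56 combinations miss at least one item), so 4 is optimal.

4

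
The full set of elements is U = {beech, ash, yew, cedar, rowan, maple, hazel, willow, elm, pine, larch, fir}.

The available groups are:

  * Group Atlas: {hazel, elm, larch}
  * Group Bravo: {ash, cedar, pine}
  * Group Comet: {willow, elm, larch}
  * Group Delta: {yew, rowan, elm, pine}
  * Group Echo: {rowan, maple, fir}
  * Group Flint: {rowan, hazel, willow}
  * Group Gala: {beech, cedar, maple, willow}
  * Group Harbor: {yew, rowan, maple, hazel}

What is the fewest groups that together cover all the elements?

5

Atlas, Bravo, Echo, Gala, and Harbor cover everything between them: the union {beech, ash, yew, cedar, rowan, maple, hazel, willow, elm, pine, larch, fir} is all of U.
No 4 of the 8 groups cover everything (all 70 combinations miss at least one element), so 5 is optimal.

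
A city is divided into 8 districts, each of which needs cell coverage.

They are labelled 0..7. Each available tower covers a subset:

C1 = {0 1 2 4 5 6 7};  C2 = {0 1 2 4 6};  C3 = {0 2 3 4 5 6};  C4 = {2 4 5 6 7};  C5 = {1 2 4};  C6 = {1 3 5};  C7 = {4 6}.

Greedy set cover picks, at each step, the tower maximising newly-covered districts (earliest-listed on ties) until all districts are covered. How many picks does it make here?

Greedy: pick C1 (covers 7 new) → pick C3 (covers 1 new). Total picks: 2.

2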